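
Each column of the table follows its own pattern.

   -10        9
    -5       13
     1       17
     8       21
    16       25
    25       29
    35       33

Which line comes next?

First component: differences are 5, 6, 7, … (increasing by 1 each time), so -10, -5, 1, 8, 16, 25, 35 → 46.
For the second component, +4 each step: 9, 13, 17, 21, 25, 29, 33 → 37.
Combining the parts gives 46  37.

46  37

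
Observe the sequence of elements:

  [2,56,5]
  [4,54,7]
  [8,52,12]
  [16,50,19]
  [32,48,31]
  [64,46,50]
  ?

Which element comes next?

[128,44,81]

For the first value, ×2 each step: 2, 4, 8, 16, 32, 64 → 128.
Second value goes 56, 54, 52, 50, 48, 46 → 44 (−2 each step).
Third value: each term is the sum of the two before it, so 5, 7, 12, 19, 31, 50 → 81.
Putting it together: [128,44,81].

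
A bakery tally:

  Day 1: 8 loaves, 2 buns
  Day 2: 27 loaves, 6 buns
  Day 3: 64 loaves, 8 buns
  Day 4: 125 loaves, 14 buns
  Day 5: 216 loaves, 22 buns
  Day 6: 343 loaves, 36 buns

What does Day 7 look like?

Loaves: 8, 27, 64, 125, 216, 343 → 512 (perfect cubes: 2³, 3³, 4³, …).
Buns — each term is the sum of the two before it: 2, 6, 8, 14, 22, 36 → 58.
Combining the parts gives 512 loaves, 58 buns.

512 loaves, 58 buns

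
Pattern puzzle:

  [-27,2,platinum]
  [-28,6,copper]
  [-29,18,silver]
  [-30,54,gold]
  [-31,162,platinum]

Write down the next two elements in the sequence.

[-32,486,copper], [-33,1458,silver]

First slot: −1 each step; -27, -28, -29, -30, -31 → -32 → -33.
Second slot goes 2, 6, 18, 54, 162 → 486 → 1458 (×3 each step).
Metal: repeats platinum → copper → silver → gold; platinum, copper, silver, gold, platinum → copper → silver.
So the next two elements are [-32,486,copper] and [-33,1458,silver].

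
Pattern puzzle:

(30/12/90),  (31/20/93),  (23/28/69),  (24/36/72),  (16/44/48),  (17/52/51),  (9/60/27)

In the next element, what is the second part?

Second part: +8 each step; 12, 20, 28, 36, 44, 52, 60 → 68.

68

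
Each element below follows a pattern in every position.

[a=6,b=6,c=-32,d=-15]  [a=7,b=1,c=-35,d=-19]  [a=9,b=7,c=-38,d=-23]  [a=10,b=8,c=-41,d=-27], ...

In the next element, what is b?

15

B goes 6, 1, 7, 8 → 15 (each term is the sum of the two before it).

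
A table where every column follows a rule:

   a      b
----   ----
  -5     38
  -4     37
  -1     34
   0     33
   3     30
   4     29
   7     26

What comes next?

8  25

For the column a, alternating steps +1, +3, +1, +3, …: -5, -4, -1, 0, 3, 4, 7 → 8.
Column b: together with the column a always sums to 33; 38, 37, 34, 33, 30, 29, 26 → 25.
Combining the parts gives 8  25.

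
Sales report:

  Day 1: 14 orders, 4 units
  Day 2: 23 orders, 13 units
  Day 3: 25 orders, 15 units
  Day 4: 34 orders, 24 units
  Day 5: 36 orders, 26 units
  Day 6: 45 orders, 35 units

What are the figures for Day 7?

Orders — alternating steps +9, +2, +9, +2, …: 14, 23, 25, 34, 36, 45 → 47.
Units: always 10 less than the orders, so 4, 13, 15, 24, 26, 35 → 37.
Putting it together: 47 orders, 37 units.

47 orders, 37 units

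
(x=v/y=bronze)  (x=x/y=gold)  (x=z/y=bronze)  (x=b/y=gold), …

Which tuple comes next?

(x=d/y=bronze)

X: v, x, z, b → d (letters move forward 2 places in the alphabet, wrapping Z→A).
Y — alternates bronze ↔ gold: bronze, gold, bronze, gold → bronze.
Putting it together: (x=d/y=bronze).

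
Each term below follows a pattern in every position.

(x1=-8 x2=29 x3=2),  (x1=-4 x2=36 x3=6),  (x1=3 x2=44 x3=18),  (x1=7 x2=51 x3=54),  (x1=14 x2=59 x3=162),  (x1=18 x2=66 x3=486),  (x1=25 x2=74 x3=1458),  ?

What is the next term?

X1: alternating steps +4, +7, +4, +7, …; -8, -4, 3, 7, 14, 18, 25 → 29.
X2: 29, 36, 44, 51, 59, 66, 74 → 81 (alternating steps +7, +8, +7, +8, …).
X3: ×3 each step, so 2, 6, 18, 54, 162, 486, 1458 → 4374.
So the next term is (x1=29 x2=81 x3=4374).

(x1=29 x2=81 x3=4374)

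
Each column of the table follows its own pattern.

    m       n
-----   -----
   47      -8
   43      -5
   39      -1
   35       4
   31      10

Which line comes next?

Column m: −4 each step; 47, 43, 39, 35, 31 → 27.
For the column n, differences are 3, 4, 5, … (increasing by 1 each time): -8, -5, -1, 4, 10 → 17.
Putting it together: 27  17.

27  17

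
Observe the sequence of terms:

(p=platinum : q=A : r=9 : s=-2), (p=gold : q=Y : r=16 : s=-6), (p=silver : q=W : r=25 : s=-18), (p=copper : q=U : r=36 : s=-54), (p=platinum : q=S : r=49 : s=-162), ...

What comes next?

P: repeats platinum → gold → silver → copper; platinum, gold, silver, copper, platinum → gold.
Q: letters move back 2 places in the alphabet, wrapping A→Z; A, Y, W, U, S → Q.
R: perfect squares: 3², 4², 5², …, so 9, 16, 25, 36, 49 → 64.
S: ×3 each step, so -2, -6, -18, -54, -162 → -486.
Putting it together: (p=gold : q=Q : r=64 : s=-486).

(p=gold : q=Q : r=64 : s=-486)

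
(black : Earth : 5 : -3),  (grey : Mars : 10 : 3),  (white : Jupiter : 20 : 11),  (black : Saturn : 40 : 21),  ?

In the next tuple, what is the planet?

Uranus

Planet: runs through the planets Mercury→Neptune, so Earth, Mars, Jupiter, Saturn → Uranus.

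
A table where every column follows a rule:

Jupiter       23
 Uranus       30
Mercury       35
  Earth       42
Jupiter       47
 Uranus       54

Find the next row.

Mercury  59

Planet — repeats Jupiter → Uranus → Mercury → Earth: Jupiter, Uranus, Mercury, Earth, Jupiter, Uranus → Mercury.
Second component goes 23, 30, 35, 42, 47, 54 → 59 (alternating steps +7, +5, +7, +5, …).
So the next row is Mercury  59.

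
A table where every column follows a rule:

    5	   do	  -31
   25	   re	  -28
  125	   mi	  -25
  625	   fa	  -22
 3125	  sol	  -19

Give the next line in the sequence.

15625  la  -16

First component: 5, 25, 125, 625, 3125 → 15625 (×5 each step).
Note: runs through the solfège scale do→ti, so do, re, mi, fa, sol → la.
Third component: -31, -28, -25, -22, -19 → -16 (+3 each step).
Putting it together: 15625  la  -16.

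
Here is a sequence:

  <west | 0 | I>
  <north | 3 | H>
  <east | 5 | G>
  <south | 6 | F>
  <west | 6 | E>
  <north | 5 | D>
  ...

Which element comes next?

<east | 3 | C>

Direction — repeats west → north → east → south: west, north, east, south, west, north → east.
Second value: differences are 3, 2, 1, … (decreasing by 1 each time); 0, 3, 5, 6, 6, 5 → 3.
Letter: letters move back 1 place in the alphabet, so I, H, G, F, E, D → C.
So the next element is <east | 3 | C>.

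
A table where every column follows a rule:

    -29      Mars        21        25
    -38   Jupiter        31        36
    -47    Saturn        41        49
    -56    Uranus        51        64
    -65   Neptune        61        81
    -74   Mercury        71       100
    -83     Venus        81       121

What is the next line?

-92  Earth  91  144

First component: −9 each step, so -29, -38, -47, -56, -65, -74, -83 → -92.
For the planet, runs through the planets Mercury→Neptune: Mars, Jupiter, Saturn, Uranus, Neptune, Mercury, Venus → Earth.
For the third component, +10 each step: 21, 31, 41, 51, 61, 71, 81 → 91.
Fourth component goes 25, 36, 49, 64, 81, 100, 121 → 144 (perfect squares: 5², 6², 7², …).
Combining the parts gives -92  Earth  91  144.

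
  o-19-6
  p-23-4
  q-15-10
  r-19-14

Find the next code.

s-11-24

Letter: letters move forward 1 place in the alphabet; o, p, q, r → s.
For the second component, alternating steps +4, −8, +4, −8, …: 19, 23, 15, 19 → 11.
Third component: 6, 4, 10, 14 → 24 (each term is the sum of the two before it).
Putting it together: s-11-24.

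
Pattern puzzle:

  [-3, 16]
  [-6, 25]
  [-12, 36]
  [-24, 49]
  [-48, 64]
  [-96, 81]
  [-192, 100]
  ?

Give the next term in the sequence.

[-384, 121]

First coordinate: ×2 each step; -3, -6, -12, -24, -48, -96, -192 → -384.
Second coordinate: 16, 25, 36, 49, 64, 81, 100 → 121 (perfect squares: 4², 5², 6², …).
So the next term is [-384, 121].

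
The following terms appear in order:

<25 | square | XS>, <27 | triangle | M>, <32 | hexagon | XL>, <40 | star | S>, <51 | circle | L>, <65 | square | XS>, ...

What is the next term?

First coordinate — differences are 2, 5, 8, … (increasing by 3 each time): 25, 27, 32, 40, 51, 65 → 82.
Shape goes square, triangle, hexagon, star, circle, square → triangle (repeats square → triangle → hexagon → star → circle).
Size: XS, M, XL, S, L, XS → M (repeats XS → M → XL → S → L).
Putting it together: <82 | triangle | M>.

<82 | triangle | M>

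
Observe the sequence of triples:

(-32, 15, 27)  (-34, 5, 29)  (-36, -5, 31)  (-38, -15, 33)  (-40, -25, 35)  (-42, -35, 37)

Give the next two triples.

(-44, -45, 39), (-46, -55, 41)

First entry goes -32, -34, -36, -38, -40, -42 → -44 → -46 (−2 each step).
Second entry: 15, 5, -5, -15, -25, -35 → -45 → -55 (−10 each step).
Third entry goes 27, 29, 31, 33, 35, 37 → 39 → 41 (together with the first entry always sums to -5).
So the next two triples are (-44, -45, 39) and (-46, -55, 41).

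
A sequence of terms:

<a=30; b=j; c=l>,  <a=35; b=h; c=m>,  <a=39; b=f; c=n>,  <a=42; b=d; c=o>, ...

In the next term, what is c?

A: 30, 35, 39, 42 → 44 (differences are 5, 4, 3, … (decreasing by 1 each time)).
B: j, h, f, d → b (letters move back 2 places in the alphabet).
For the c, letters move forward 1 place in the alphabet: l, m, n, o → p.

p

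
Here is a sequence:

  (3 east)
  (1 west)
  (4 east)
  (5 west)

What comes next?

For the first slot, each term is the sum of the two before it: 3, 1, 4, 5 → 9.
Direction — alternates east ↔ west: east, west, east, west → east.
Combining the parts gives (9 east).

(9 east)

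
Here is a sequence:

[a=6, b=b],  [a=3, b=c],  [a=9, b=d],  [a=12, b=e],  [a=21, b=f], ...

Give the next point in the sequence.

A: each term is the sum of the two before it, so 6, 3, 9, 12, 21 → 33.
B: letters move forward 1 place in the alphabet; b, c, d, e, f → g.
So the next point is [a=33, b=g].

[a=33, b=g]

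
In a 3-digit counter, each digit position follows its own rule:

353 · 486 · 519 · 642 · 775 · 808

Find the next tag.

931

First digit: +1 each step, mod 10; 3, 4, 5, 6, 7, 8 → 9.
Second digit: 5, 8, 1, 4, 7, 0 → 3 (+3 each step, mod 10).
Third digit — +3 each step, mod 10: 3, 6, 9, 2, 5, 8 → 1.
Combining the parts gives 931.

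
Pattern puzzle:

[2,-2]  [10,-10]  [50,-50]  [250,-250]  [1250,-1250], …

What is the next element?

First part: ×5 each step; 2, 10, 50, 250, 1250 → 6250.
Second part: -2, -10, -50, -250, -1250 → -6250 (always the negative of the first part).
Combining the parts gives [6250,-6250].

[6250,-6250]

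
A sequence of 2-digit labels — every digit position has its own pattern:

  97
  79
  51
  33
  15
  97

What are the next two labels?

First digit — −2 each step, mod 10: 9, 7, 5, 3, 1, 9 → 7 → 5.
Second digit: 7, 9, 1, 3, 5, 7 → 9 → 1 (+2 each step, mod 10).
So the next two labels are 79 and 51.

79 then 51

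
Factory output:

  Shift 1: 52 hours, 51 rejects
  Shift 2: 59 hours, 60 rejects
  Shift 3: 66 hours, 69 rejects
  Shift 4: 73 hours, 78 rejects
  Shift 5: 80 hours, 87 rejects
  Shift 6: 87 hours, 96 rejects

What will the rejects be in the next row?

Rejects: +9 each step, so 51, 60, 69, 78, 87, 96 → 105.

105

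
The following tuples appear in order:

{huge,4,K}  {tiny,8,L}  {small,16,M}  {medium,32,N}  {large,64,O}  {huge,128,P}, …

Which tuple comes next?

{tiny,256,Q}

Size: huge, tiny, small, medium, large, huge → tiny (repeats huge → tiny → small → medium → large).
Second coordinate — ×2 each step: 4, 8, 16, 32, 64, 128 → 256.
Letter — letters move forward 1 place in the alphabet: K, L, M, N, O, P → Q.
Combining the parts gives {tiny,256,Q}.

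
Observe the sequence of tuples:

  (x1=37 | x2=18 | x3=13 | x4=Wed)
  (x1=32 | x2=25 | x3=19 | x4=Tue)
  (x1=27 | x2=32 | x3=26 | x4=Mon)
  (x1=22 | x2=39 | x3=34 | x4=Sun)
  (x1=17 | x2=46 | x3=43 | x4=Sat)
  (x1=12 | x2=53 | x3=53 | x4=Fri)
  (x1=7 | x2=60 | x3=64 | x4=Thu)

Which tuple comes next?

(x1=2 | x2=67 | x3=76 | x4=Wed)

For the x1, −5 each step: 37, 32, 27, 22, 17, 12, 7 → 2.
X2: +7 each step; 18, 25, 32, 39, 46, 53, 60 → 67.
X3 — differences are 6, 7, 8, … (increasing by 1 each time): 13, 19, 26, 34, 43, 53, 64 → 76.
X4: Wed, Tue, Mon, Sun, Sat, Fri, Thu → Wed (runs backward through the weekdays Mon→Sun).
Combining the parts gives (x1=2 | x2=67 | x3=76 | x4=Wed).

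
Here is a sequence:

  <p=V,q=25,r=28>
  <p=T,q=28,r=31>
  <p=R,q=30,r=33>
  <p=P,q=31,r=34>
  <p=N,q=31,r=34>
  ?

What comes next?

P: letters move back 2 places in the alphabet, so V, T, R, P, N → L.
Q: differences are 3, 2, 1, … (decreasing by 1 each time); 25, 28, 30, 31, 31 → 30.
R goes 28, 31, 33, 34, 34 → 33 (always 3 more than the q).
Combining the parts gives <p=L,q=30,r=33>.

<p=L,q=30,r=33>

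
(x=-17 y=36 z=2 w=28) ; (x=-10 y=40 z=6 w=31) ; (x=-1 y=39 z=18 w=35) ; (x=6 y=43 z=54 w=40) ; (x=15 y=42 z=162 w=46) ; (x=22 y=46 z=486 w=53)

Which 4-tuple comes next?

X: -17, -10, -1, 6, 15, 22 → 31 (alternating steps +7, +9, +7, +9, …).
Y: alternating steps +4, −1, +4, −1, …, so 36, 40, 39, 43, 42, 46 → 45.
Z goes 2, 6, 18, 54, 162, 486 → 1458 (×3 each step).
W goes 28, 31, 35, 40, 46, 53 → 61 (differences are 3, 4, 5, … (increasing by 1 each time)).
Putting it together: (x=31 y=45 z=1458 w=61).

(x=31 y=45 z=1458 w=61)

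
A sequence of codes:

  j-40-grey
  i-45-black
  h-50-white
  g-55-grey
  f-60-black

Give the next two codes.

e-65-white then d-70-grey

Letter: j, i, h, g, f → e → d (letters move back 1 place in the alphabet).
Second component goes 40, 45, 50, 55, 60 → 65 → 70 (+5 each step).
Shade goes grey, black, white, grey, black → white → grey (repeats grey → black → white).
So the next two codes are e-65-white and d-70-grey.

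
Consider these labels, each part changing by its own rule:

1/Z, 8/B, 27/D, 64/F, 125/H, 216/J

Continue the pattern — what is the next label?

First component goes 1, 8, 27, 64, 125, 216 → 343 (perfect cubes: 1³, 2³, 3³, …).
Letter — letters move forward 2 places in the alphabet, wrapping Z→A: Z, B, D, F, H, J → L.
So the next label is 343/L.

343/L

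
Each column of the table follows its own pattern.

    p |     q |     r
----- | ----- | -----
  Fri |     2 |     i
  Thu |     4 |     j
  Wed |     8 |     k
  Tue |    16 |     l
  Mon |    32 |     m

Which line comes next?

Sun  64  n

Column p: Fri, Thu, Wed, Tue, Mon → Sun (runs backward through the weekdays Mon→Sun).
For the column q, ×2 each step: 2, 4, 8, 16, 32 → 64.
Column r goes i, j, k, l, m → n (letters move forward 1 place in the alphabet).
So the next line is Sun  64  n.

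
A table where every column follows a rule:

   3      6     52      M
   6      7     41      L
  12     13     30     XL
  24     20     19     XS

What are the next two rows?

48  33  8  S; 96  53  -3  M

First component — ×2 each step: 3, 6, 12, 24 → 48 → 96.
Second component: 6, 7, 13, 20 → 33 → 53 (each term is the sum of the two before it).
Third component — −11 each step: 52, 41, 30, 19 → 8 → -3.
Size goes M, L, XL, XS → S → M (runs through clothing sizes XS→XL).
So the next two rows are 48  33  8  S and 96  53  -3  M.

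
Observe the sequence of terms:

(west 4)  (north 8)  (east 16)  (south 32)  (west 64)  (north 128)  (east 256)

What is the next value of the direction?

south

Direction goes west, north, east, south, west, north, east → south (repeats west → north → east → south).
Second coordinate — ×2 each step: 4, 8, 16, 32, 64, 128, 256 → 512.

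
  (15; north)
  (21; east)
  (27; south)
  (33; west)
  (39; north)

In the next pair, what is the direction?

east

For the direction, repeats north → east → south → west: north, east, south, west, north → east.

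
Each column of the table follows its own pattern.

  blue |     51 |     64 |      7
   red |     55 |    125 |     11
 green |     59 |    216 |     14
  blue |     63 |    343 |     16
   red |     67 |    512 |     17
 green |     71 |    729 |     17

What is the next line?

blue  75  1000  16

For the colour, repeats blue → red → green: blue, red, green, blue, red, green → blue.
Second component: 51, 55, 59, 63, 67, 71 → 75 (+4 each step).
Third component: perfect cubes: 4³, 5³, 6³, …; 64, 125, 216, 343, 512, 729 → 1000.
Fourth component: differences are 4, 3, 2, … (decreasing by 1 each time), so 7, 11, 14, 16, 17, 17 → 16.
So the next line is blue  75  1000  16.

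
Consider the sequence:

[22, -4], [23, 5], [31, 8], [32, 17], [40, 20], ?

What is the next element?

First coordinate goes 22, 23, 31, 32, 40 → 41 (alternating steps +1, +8, +1, +8, …).
Second coordinate — alternating steps +9, +3, +9, +3, …: -4, 5, 8, 17, 20 → 29.
Putting it together: [41, 29].

[41, 29]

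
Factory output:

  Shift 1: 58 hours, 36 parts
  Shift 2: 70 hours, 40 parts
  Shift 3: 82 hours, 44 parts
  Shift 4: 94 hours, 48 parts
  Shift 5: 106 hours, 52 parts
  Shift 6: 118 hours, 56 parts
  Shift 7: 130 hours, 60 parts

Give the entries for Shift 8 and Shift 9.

For the hours, +12 each step: 58, 70, 82, 94, 106, 118, 130 → 142 → 154.
Parts — +4 each step: 36, 40, 44, 48, 52, 56, 60 → 64 → 68.
So the next two records are 142 hours, 64 parts and 154 hours, 68 parts.

142 hours, 64 parts; 154 hours, 68 parts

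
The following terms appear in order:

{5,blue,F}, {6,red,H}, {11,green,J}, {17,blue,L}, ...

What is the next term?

{28,red,N}

First value goes 5, 6, 11, 17 → 28 (each term is the sum of the two before it).
Colour — repeats blue → red → green: blue, red, green, blue → red.
Letter: F, H, J, L → N (letters move forward 2 places in the alphabet).
Putting it together: {28,red,N}.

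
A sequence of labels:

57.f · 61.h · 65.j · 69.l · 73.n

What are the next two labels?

First component goes 57, 61, 65, 69, 73 → 77 → 81 (+4 each step).
Letter: letters move forward 2 places in the alphabet; f, h, j, l, n → p → r.
Putting the parts together: 77.p and then 81.r.

77.p then 81.r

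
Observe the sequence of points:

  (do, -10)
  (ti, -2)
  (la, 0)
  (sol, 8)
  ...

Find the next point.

Note — runs backward through the solfège scale do→ti: do, ti, la, sol → fa.
For the second entry, alternating steps +8, +2, +8, +2, …: -10, -2, 0, 8 → 10.
So the next point is (fa, 10).

(fa, 10)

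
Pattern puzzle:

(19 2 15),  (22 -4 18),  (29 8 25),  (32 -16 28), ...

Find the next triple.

(39 32 35)

First entry — alternating steps +3, +7, +3, +7, …: 19, 22, 29, 32 → 39.
Second entry — ×(-2) each step: 2, -4, 8, -16 → 32.
Third entry: always 4 less than the first entry, so 15, 18, 25, 28 → 35.
Combining the parts gives (39 32 35).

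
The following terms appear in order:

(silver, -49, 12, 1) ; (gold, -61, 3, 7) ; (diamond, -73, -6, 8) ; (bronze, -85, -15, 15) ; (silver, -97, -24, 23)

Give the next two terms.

Rank goes silver, gold, diamond, bronze, silver → gold → diamond (repeats silver → gold → diamond → bronze).
Second component — −12 each step: -49, -61, -73, -85, -97 → -109 → -121.
Third component: −9 each step; 12, 3, -6, -15, -24 → -33 → -42.
For the fourth component, each term is the sum of the two before it: 1, 7, 8, 15, 23 → 38 → 61.
So the next two terms are (gold, -109, -33, 38) and (diamond, -121, -42, 61).

(gold, -109, -33, 38), (diamond, -121, -42, 61)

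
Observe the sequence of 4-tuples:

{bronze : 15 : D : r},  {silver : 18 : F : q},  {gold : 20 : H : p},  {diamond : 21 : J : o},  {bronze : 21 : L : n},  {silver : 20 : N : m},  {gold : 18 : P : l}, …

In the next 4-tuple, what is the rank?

diamond

Rank: repeats bronze → silver → gold → diamond, so bronze, silver, gold, diamond, bronze, silver, gold → diamond.
Second coordinate goes 15, 18, 20, 21, 21, 20, 18 → 15 (differences are 3, 2, 1, … (decreasing by 1 each time)).
First letter goes D, F, H, J, L, N, P → R (letters move forward 2 places in the alphabet).
For the second letter, letters move back 1 place in the alphabet: r, q, p, o, n, m, l → k.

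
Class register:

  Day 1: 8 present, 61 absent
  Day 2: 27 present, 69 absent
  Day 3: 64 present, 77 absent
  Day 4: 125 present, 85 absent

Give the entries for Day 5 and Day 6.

216 present, 93 absent; 343 present, 101 absent

Present: perfect cubes: 2³, 3³, 4³, …, so 8, 27, 64, 125 → 216 → 343.
Absent: 61, 69, 77, 85 → 93 → 101 (+8 each step).
Putting the parts together: 216 present, 93 absent and then 343 present, 101 absent.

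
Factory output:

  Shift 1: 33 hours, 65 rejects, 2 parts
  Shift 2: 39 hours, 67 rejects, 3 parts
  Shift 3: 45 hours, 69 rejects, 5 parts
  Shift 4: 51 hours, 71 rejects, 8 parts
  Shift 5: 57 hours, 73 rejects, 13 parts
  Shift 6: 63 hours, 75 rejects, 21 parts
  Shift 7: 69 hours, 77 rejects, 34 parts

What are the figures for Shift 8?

Hours: +6 each step, so 33, 39, 45, 51, 57, 63, 69 → 75.
Rejects: +2 each step, so 65, 67, 69, 71, 73, 75, 77 → 79.
Parts goes 2, 3, 5, 8, 13, 21, 34 → 55 (each term is the sum of the two before it).
Combining the parts gives 75 hours, 79 rejects, 55 parts.

75 hours, 79 rejects, 55 parts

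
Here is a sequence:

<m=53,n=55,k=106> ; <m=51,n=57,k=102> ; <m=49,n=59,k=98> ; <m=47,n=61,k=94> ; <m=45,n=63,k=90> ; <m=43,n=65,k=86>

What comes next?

<m=41,n=67,k=82>

M goes 53, 51, 49, 47, 45, 43 → 41 (−2 each step).
N: +2 each step, so 55, 57, 59, 61, 63, 65 → 67.
K — always 2 × the m: 106, 102, 98, 94, 90, 86 → 82.
Putting it together: <m=41,n=67,k=82>.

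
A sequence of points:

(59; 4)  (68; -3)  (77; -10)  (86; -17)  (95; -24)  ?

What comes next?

For the first coordinate, +9 each step: 59, 68, 77, 86, 95 → 104.
Second coordinate: −7 each step, so 4, -3, -10, -17, -24 → -31.
Combining the parts gives (104; -31).

(104; -31)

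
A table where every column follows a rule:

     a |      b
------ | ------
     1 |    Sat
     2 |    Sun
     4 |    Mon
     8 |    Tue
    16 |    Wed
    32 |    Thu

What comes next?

Column a goes 1, 2, 4, 8, 16, 32 → 64 (×2 each step).
Column b: runs through the weekdays Mon→Sun; Sat, Sun, Mon, Tue, Wed, Thu → Fri.
So the next row is 64  Fri.

64  Fri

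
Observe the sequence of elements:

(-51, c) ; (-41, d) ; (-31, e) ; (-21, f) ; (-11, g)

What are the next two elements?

(-1, h), (9, i)

For the first component, +10 each step: -51, -41, -31, -21, -11 → -1 → 9.
Letter: letters move forward 1 place in the alphabet, so c, d, e, f, g → h → i.
So the next two elements are (-1, h) and (9, i).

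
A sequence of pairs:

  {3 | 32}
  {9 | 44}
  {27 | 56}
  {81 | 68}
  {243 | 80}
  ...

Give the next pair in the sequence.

First coordinate: ×3 each step; 3, 9, 27, 81, 243 → 729.
Second coordinate: +12 each step; 32, 44, 56, 68, 80 → 92.
So the next pair is {729 | 92}.

{729 | 92}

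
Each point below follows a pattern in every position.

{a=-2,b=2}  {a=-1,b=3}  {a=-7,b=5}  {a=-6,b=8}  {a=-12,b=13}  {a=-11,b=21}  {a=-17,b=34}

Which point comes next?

A — alternating steps +1, −6, +1, −6, …: -2, -1, -7, -6, -12, -11, -17 → -16.
B goes 2, 3, 5, 8, 13, 21, 34 → 55 (each term is the sum of the two before it).
Putting it together: {a=-16,b=55}.

{a=-16,b=55}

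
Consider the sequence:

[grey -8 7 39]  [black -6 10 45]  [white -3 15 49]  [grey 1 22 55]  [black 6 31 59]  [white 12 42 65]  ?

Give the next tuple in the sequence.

Shade: repeats grey → black → white; grey, black, white, grey, black, white → grey.
Second entry: differences are 2, 3, 4, … (increasing by 1 each time); -8, -6, -3, 1, 6, 12 → 19.
Third entry: differences are 3, 5, 7, … (increasing by 2 each time), so 7, 10, 15, 22, 31, 42 → 55.
Fourth entry: alternating steps +6, +4, +6, +4, …, so 39, 45, 49, 55, 59, 65 → 69.
Putting it together: [grey 19 55 69].

[grey 19 55 69]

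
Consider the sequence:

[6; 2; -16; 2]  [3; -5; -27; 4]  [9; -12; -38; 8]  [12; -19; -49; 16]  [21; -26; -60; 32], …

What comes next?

[33; -33; -71; 64]

For the first component, each term is the sum of the two before it: 6, 3, 9, 12, 21 → 33.
Second component — −7 each step: 2, -5, -12, -19, -26 → -33.
Third component: −11 each step; -16, -27, -38, -49, -60 → -71.
Fourth component: ×2 each step; 2, 4, 8, 16, 32 → 64.
So the next term is [33; -33; -71; 64].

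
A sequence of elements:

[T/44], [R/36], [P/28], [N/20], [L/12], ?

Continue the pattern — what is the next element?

Letter goes T, R, P, N, L → J (letters move back 2 places in the alphabet).
For the second coordinate, −8 each step: 44, 36, 28, 20, 12 → 4.
Putting it together: [J/4].

[J/4]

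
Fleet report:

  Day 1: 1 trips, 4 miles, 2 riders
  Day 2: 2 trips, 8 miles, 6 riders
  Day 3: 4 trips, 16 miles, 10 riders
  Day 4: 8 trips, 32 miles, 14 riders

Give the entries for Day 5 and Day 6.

For the trips, ×2 each step: 1, 2, 4, 8 → 16 → 32.
Miles: ×2 each step, so 4, 8, 16, 32 → 64 → 128.
Riders: +4 each step, so 2, 6, 10, 14 → 18 → 22.
Putting the parts together: 16 trips, 64 miles, 18 riders and then 32 trips, 128 miles, 22 riders.

16 trips, 64 miles, 18 riders; 32 trips, 128 miles, 22 riders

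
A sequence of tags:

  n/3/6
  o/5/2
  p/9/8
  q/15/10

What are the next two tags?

r/23/18 then s/33/28

Letter: letters move forward 1 place in the alphabet, so n, o, p, q → r → s.
Second component goes 3, 5, 9, 15 → 23 → 33 (differences are 2, 4, 6, … (increasing by 2 each time)).
Third component: each term is the sum of the two before it, so 6, 2, 8, 10 → 18 → 28.
Putting the parts together: r/23/18 and then s/33/28.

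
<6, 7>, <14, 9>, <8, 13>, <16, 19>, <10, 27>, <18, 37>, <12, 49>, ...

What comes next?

First coordinate: 6, 14, 8, 16, 10, 18, 12 → 20 (alternating steps +8, −6, +8, −6, …).
Second coordinate: differences are 2, 4, 6, … (increasing by 2 each time), so 7, 9, 13, 19, 27, 37, 49 → 63.
Putting it together: <20, 63>.

<20, 63>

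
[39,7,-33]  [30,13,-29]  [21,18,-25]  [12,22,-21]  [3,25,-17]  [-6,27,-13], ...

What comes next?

For the first coordinate, −9 each step: 39, 30, 21, 12, 3, -6 → -15.
Second coordinate — differences are 6, 5, 4, … (decreasing by 1 each time): 7, 13, 18, 22, 25, 27 → 28.
For the third coordinate, +4 each step: -33, -29, -25, -21, -17, -13 → -9.
Combining the parts gives [-15,28,-9].

[-15,28,-9]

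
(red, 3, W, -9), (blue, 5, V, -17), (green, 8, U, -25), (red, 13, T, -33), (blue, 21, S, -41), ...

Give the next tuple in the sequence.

Colour: repeats red → blue → green; red, blue, green, red, blue → green.
Second entry — each term is the sum of the two before it: 3, 5, 8, 13, 21 → 34.
For the letter, letters move back 1 place in the alphabet: W, V, U, T, S → R.
Fourth entry: −8 each step, so -9, -17, -25, -33, -41 → -49.
So the next tuple is (green, 34, R, -49).

(green, 34, R, -49)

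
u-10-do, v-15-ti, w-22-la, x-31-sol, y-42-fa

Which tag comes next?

Letter goes u, v, w, x, y → z (letters move forward 1 place in the alphabet).
Second component: differences are 5, 7, 9, … (increasing by 2 each time); 10, 15, 22, 31, 42 → 55.
Note — runs backward through the solfège scale do→ti: do, ti, la, sol, fa → mi.
Combining the parts gives z-55-mi.

z-55-mi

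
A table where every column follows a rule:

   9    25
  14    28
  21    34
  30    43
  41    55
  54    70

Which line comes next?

First component goes 9, 14, 21, 30, 41, 54 → 69 (differences are 5, 7, 9, … (increasing by 2 each time)).
Second component: differences are 3, 6, 9, … (increasing by 3 each time); 25, 28, 34, 43, 55, 70 → 88.
Combining the parts gives 69  88.

69  88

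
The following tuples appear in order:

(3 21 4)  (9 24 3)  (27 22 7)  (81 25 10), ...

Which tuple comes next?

(243 23 17)

First value: ×3 each step, so 3, 9, 27, 81 → 243.
Second value: alternating steps +3, −2, +3, −2, …; 21, 24, 22, 25 → 23.
Third value: 4, 3, 7, 10 → 17 (each term is the sum of the two before it).
So the next tuple is (243 23 17).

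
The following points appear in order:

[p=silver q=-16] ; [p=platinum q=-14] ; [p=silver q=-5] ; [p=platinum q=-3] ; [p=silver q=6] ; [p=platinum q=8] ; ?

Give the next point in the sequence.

P — alternates silver ↔ platinum: silver, platinum, silver, platinum, silver, platinum → silver.
For the q, alternating steps +2, +9, +2, +9, …: -16, -14, -5, -3, 6, 8 → 17.
So the next point is [p=silver q=17].

[p=silver q=17]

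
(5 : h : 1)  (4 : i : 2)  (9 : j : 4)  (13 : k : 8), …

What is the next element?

(22 : l : 16)

First coordinate goes 5, 4, 9, 13 → 22 (each term is the sum of the two before it).
Letter: letters move forward 1 place in the alphabet, so h, i, j, k → l.
Third coordinate goes 1, 2, 4, 8 → 16 (×2 each step).
Putting it together: (22 : l : 16).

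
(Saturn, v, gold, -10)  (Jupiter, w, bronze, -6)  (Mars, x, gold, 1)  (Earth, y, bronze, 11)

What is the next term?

Planet: Saturn, Jupiter, Mars, Earth → Venus (runs backward through the planets Mercury→Neptune).
Letter goes v, w, x, y → z (letters move forward 1 place in the alphabet).
Rank goes gold, bronze, gold, bronze → gold (alternates gold ↔ bronze).
Fourth coordinate — differences are 4, 7, 10, … (increasing by 3 each time): -10, -6, 1, 11 → 24.
Putting it together: (Venus, z, gold, 24).

(Venus, z, gold, 24)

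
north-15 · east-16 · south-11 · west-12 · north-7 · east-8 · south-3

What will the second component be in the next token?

4

Second component: 15, 16, 11, 12, 7, 8, 3 → 4 (alternating steps +1, −5, +1, −5, …).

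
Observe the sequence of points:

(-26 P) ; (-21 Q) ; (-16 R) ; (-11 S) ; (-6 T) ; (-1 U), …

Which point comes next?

First value: -26, -21, -16, -11, -6, -1 → 4 (+5 each step).
Letter goes P, Q, R, S, T, U → V (letters move forward 1 place in the alphabet).
Combining the parts gives (4 V).

(4 V)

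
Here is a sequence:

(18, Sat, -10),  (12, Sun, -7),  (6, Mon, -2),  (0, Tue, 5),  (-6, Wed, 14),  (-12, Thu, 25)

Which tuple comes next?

For the first slot, −6 each step: 18, 12, 6, 0, -6, -12 → -18.
For the day, runs through the weekdays Mon→Sun: Sat, Sun, Mon, Tue, Wed, Thu → Fri.
For the third slot, differences are 3, 5, 7, … (increasing by 2 each time): -10, -7, -2, 5, 14, 25 → 38.
Putting it together: (-18, Fri, 38).

(-18, Fri, 38)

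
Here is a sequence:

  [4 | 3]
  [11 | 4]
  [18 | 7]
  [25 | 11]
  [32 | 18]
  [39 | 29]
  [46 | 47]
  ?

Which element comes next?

First slot: +7 each step; 4, 11, 18, 25, 32, 39, 46 → 53.
Second slot: 3, 4, 7, 11, 18, 29, 47 → 76 (each term is the sum of the two before it).
Putting it together: [53 | 76].

[53 | 76]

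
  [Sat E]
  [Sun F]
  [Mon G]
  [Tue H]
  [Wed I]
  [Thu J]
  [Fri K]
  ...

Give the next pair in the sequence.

For the day, runs through the weekdays Mon→Sun: Sat, Sun, Mon, Tue, Wed, Thu, Fri → Sat.
For the letter, letters move forward 1 place in the alphabet: E, F, G, H, I, J, K → L.
Combining the parts gives [Sat L].

[Sat L]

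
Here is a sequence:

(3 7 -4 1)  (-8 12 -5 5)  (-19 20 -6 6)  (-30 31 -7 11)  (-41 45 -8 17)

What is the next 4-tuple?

(-52 62 -9 28)

First value goes 3, -8, -19, -30, -41 → -52 (−11 each step).
Second value: 7, 12, 20, 31, 45 → 62 (differences are 5, 8, 11, … (increasing by 3 each time)).
Third value — −1 each step: -4, -5, -6, -7, -8 → -9.
Fourth value goes 1, 5, 6, 11, 17 → 28 (each term is the sum of the two before it).
Combining the parts gives (-52 62 -9 28).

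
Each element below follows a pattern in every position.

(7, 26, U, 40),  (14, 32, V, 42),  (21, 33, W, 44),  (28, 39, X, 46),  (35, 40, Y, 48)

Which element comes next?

(42, 46, Z, 50)

First entry: +7 each step; 7, 14, 21, 28, 35 → 42.
Second entry: alternating steps +6, +1, +6, +1, …, so 26, 32, 33, 39, 40 → 46.
Letter: U, V, W, X, Y → Z (letters move forward 1 place in the alphabet).
Fourth entry: 40, 42, 44, 46, 48 → 50 (+2 each step).
Combining the parts gives (42, 46, Z, 50).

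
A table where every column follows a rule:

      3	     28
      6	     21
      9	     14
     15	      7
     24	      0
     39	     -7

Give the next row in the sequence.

For the first component, each term is the sum of the two before it: 3, 6, 9, 15, 24, 39 → 63.
Second component — −7 each step: 28, 21, 14, 7, 0, -7 → -14.
Combining the parts gives 63  -14.

63  -14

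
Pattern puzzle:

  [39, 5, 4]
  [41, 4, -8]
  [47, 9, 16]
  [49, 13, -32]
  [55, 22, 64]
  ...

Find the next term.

First entry goes 39, 41, 47, 49, 55 → 57 (alternating steps +2, +6, +2, +6, …).
Second entry goes 5, 4, 9, 13, 22 → 35 (each term is the sum of the two before it).
Third entry goes 4, -8, 16, -32, 64 → -128 (×(-2) each step).
Putting it together: [57, 35, -128].

[57, 35, -128]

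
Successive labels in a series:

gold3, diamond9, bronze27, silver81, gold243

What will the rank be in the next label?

diamond

Rank: repeats gold → diamond → bronze → silver; gold, diamond, bronze, silver, gold → diamond.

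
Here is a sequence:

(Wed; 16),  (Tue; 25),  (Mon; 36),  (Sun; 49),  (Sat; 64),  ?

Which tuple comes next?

Day — runs backward through the weekdays Mon→Sun: Wed, Tue, Mon, Sun, Sat → Fri.
Second entry: perfect squares: 4², 5², 6², …, so 16, 25, 36, 49, 64 → 81.
Putting it together: (Fri; 81).

(Fri; 81)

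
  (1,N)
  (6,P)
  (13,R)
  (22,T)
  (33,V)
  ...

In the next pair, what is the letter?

First component: differences are 5, 7, 9, … (increasing by 2 each time), so 1, 6, 13, 22, 33 → 46.
For the letter, letters move forward 2 places in the alphabet: N, P, R, T, V → X.

X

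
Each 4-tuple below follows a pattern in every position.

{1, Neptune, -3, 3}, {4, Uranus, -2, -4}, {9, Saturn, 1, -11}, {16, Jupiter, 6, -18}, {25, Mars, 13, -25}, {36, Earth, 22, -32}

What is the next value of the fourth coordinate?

-39

For the fourth coordinate, −7 each step: 3, -4, -11, -18, -25, -32 → -39.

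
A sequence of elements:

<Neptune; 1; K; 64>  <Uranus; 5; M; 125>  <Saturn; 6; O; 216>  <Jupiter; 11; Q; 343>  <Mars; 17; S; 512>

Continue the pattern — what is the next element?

Planet: Neptune, Uranus, Saturn, Jupiter, Mars → Earth (runs backward through the planets Mercury→Neptune).
For the second slot, each term is the sum of the two before it: 1, 5, 6, 11, 17 → 28.
Letter — letters move forward 2 places in the alphabet: K, M, O, Q, S → U.
Fourth slot: perfect cubes: 4³, 5³, 6³, …; 64, 125, 216, 343, 512 → 729.
Combining the parts gives <Earth; 28; U; 729>.

<Earth; 28; U; 729>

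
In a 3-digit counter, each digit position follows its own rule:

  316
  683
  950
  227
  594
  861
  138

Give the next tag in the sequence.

First digit — +3 each step, mod 10: 3, 6, 9, 2, 5, 8, 1 → 4.
Second digit: −3 each step, mod 10; 1, 8, 5, 2, 9, 6, 3 → 0.
For the third digit, −3 each step, mod 10: 6, 3, 0, 7, 4, 1, 8 → 5.
So the next tag is 405.

405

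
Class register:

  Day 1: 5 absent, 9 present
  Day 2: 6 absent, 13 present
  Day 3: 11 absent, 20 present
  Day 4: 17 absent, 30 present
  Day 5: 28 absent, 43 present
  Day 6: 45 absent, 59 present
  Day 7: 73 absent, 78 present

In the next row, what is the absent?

118

For the absent, each term is the sum of the two before it: 5, 6, 11, 17, 28, 45, 73 → 118.
Present goes 9, 13, 20, 30, 43, 59, 78 → 100 (differences are 4, 7, 10, … (increasing by 3 each time)).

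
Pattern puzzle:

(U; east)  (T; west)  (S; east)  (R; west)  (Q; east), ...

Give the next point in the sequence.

(P; west)

Letter goes U, T, S, R, Q → P (letters move back 1 place in the alphabet).
Direction: east, west, east, west, east → west (alternates east ↔ west).
Putting it together: (P; west).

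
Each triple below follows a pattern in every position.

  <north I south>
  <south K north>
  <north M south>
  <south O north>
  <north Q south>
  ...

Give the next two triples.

<south S north>, <north U south>

First direction: alternates north ↔ south, so north, south, north, south, north → south → north.
Letter — letters move forward 2 places in the alphabet: I, K, M, O, Q → S → U.
Second direction: alternates south ↔ north, so south, north, south, north, south → north → south.
Putting the parts together: <south S north> and then <north U south>.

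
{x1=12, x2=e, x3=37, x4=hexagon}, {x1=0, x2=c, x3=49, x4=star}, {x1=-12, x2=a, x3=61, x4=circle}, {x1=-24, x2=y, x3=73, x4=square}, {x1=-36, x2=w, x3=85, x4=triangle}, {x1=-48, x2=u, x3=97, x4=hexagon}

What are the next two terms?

X1 — −12 each step: 12, 0, -12, -24, -36, -48 → -60 → -72.
X2 goes e, c, a, y, w, u → s → q (letters move back 2 places in the alphabet, wrapping A→Z).
X3: together with the x1 always sums to 49, so 37, 49, 61, 73, 85, 97 → 109 → 121.
X4: repeats hexagon → star → circle → square → triangle; hexagon, star, circle, square, triangle, hexagon → star → circle.
Putting the parts together: {x1=-60, x2=s, x3=109, x4=star} and then {x1=-72, x2=q, x3=121, x4=circle}.

{x1=-60, x2=s, x3=109, x4=star}, {x1=-72, x2=q, x3=121, x4=circle}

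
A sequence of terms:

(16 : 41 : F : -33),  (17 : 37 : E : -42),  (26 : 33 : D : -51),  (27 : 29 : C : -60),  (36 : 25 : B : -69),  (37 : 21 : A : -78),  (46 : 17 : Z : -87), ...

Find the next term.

First entry goes 16, 17, 26, 27, 36, 37, 46 → 47 (alternating steps +1, +9, +1, +9, …).
Second entry: −4 each step; 41, 37, 33, 29, 25, 21, 17 → 13.
Letter: F, E, D, C, B, A, Z → Y (letters move back 1 place in the alphabet, wrapping A→Z).
Fourth entry goes -33, -42, -51, -60, -69, -78, -87 → -96 (−9 each step).
Combining the parts gives (47 : 13 : Y : -96).

(47 : 13 : Y : -96)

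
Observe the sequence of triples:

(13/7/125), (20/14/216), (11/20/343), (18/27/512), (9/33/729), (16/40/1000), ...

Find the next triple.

First slot: alternating steps +7, −9, +7, −9, …, so 13, 20, 11, 18, 9, 16 → 7.
Second slot — alternating steps +7, +6, +7, +6, …: 7, 14, 20, 27, 33, 40 → 46.
Third slot: perfect cubes: 5³, 6³, 7³, …; 125, 216, 343, 512, 729, 1000 → 1331.
Putting it together: (7/46/1331).

(7/46/1331)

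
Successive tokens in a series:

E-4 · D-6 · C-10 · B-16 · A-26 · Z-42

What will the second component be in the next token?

Second component — each term is the sum of the two before it: 4, 6, 10, 16, 26, 42 → 68.

68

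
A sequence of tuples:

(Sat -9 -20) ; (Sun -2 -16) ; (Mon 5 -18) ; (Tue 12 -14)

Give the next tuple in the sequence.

(Wed 19 -16)

Day: Sat, Sun, Mon, Tue → Wed (runs through the weekdays Mon→Sun).
Second coordinate: +7 each step; -9, -2, 5, 12 → 19.
Third coordinate: alternating steps +4, −2, +4, −2, …, so -20, -16, -18, -14 → -16.
Putting it together: (Wed 19 -16).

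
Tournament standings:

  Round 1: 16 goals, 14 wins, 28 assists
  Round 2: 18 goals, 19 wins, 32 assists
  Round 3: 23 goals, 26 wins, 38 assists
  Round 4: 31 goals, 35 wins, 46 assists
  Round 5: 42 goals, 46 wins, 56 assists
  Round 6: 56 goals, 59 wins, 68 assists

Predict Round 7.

For the goals, differences are 2, 5, 8, … (increasing by 3 each time): 16, 18, 23, 31, 42, 56 → 73.
Wins — differences are 5, 7, 9, … (increasing by 2 each time): 14, 19, 26, 35, 46, 59 → 74.
Assists: differences are 4, 6, 8, … (increasing by 2 each time); 28, 32, 38, 46, 56, 68 → 82.
So the next row is 73 goals, 74 wins, 82 assists.

73 goals, 74 wins, 82 assists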